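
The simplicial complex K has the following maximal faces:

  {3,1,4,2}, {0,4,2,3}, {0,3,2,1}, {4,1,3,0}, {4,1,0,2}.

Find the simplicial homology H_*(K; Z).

H_0 = Z,  H_1 = 0,  H_2 = 0,  H_3 = Z.

We work with the vertex ordering 0 < 1 < 2 < 3 < 4. The simplices of K, each written with vertices in increasing order, are:

  0-simplices (5): [0], [1], [2], [3], [4]
  1-simplices (10): [0,1], [0,2], [0,3], [0,4], [1,2], [1,3], [1,4], [2,3], [2,4], [3,4]
  2-simplices (10): [0,1,2], [0,1,3], [0,1,4], [0,2,3], [0,2,4], [0,3,4], [1,2,3], [1,2,4], [1,3,4], [2,3,4]
  3-simplices (5): [0,1,2,3], [0,1,2,4], [0,1,3,4], [0,2,3,4], [1,2,3,4]

so the chain groups are C_0 ≅ Z^5, C_1 ≅ Z^10, C_2 ≅ Z^10, C_3 ≅ Z^5.

Boundary ∂_1: C_1 → C_0 maps an edge to its endpoints' difference, ∂[p,q] = q − p. For instance
  ∂[1,4] = [4] − [1].
The resulting 5×10 matrix has rank 4, and its Smith normal form has invariant factors (1,1,1,1).

Boundary ∂_2: C_2 → C_1 sends each 2-simplex [p,q,r] to [q,r] − [p,r] + [p,q]. For instance
  ∂[0,1,3] = [1,3] − [0,3] + [0,1],
  ∂[0,2,4] = [2,4] − [0,4] + [0,2].
The 10×10 boundary matrix has rank 6 and Smith normal form diag(1,1,1,1,1,1).

The boundary map ∂_3: C_3 → C_2 sends each 3-simplex σ to the alternating sum Σ_i (−1)^i (σ with its i-th vertex removed). For instance
  ∂[1,2,3,4] = [2,3,4] − [1,3,4] + [1,2,4] − [1,2,3],
  ∂[0,1,2,3] = [1,2,3] − [0,2,3] + [0,1,3] − [0,1,2].
This gives a 10×5 integer matrix of rank 4; reducing to Smith normal form yields diagonal entries (1,1,1,1).

From H_k ≅ ker(∂_k) / im(∂_{k+1}) we obtain:

  H_0: rank C_0 − rank ∂_1 = 5 − 4 = 1, and the invariant factors of ∂_1 are all 1, so H_0 = Z.
  H_1: rank ker ∂_1 − rank ∂_2 = (10 − 4) − 6 = 0, and the invariant factors of ∂_2 are all 1, so H_1 = 0.
  H_2: rank ker ∂_2 − rank ∂_3 = (10 − 6) − 4 = 0, and the invariant factors of ∂_3 are all 1, so H_2 = 0.
  H_3: rank ker ∂_3 − rank ∂_4 = (5 − 4) − 0 = 1, and there is no ∂_4, so H_3 = Z.

(K is a triangulation of the 3-sphere S^3.)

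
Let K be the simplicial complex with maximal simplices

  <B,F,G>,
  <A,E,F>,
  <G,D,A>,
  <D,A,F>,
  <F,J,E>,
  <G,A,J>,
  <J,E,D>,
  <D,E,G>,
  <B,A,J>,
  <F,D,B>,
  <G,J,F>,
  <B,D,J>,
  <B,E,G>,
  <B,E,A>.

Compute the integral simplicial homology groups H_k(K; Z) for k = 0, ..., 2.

Fix the vertex order A < B < D < E < F < G < J and write every simplex with vertices in increasing order. Then dim K = 2 and the simplices of K are:

  0-simplices (7): A, B, D, E, F, G, J
  1-simplices (21): AB, AD, AE, AF, AG, AJ, BD, BE, BF, BG, BJ, DE, DF, DG, DJ, EF, EG, EJ, FG, FJ, GJ
  2-simplices (14): ABE, ABJ, ADF, ADG, AEF, AGJ, BDF, BDJ, BEG, BFG, DEG, DEJ, EFJ, FGJ

Hence C_0 ≅ Z^7, C_1 ≅ Z^21, C_2 ≅ Z^14.

∂_1: C_1 → C_0 maps an edge to its endpoints' difference, ∂[p,q] = q − p. For instance
  ∂AF = F − A.
This gives a 7×21 integer matrix of rank 6; reducing to Smith normal form yields diagonal entries (1,1,1,1,1,1).

Boundary ∂_2: C_2 → C_1 maps a triangle to the signed sum of its edges. For instance
  ∂ADF = DF − AF + AD,
  ∂BDJ = DJ − BJ + BD.
The resulting 21×14 matrix has rank 13, and its Smith normal form has invariant factors (1,1,1,1,1,1,1,1,1,1,1,1,1).

Computing H_k = (kernel of ∂_k) / (image of ∂_{k+1}):

  H_0: rank C_0 − rank ∂_1 = 7 − 6 = 1, and the invariant factors of ∂_1 are all 1, so H_0 = Z.
  H_1: rank ker ∂_1 − rank ∂_2 = (21 − 6) − 13 = 2, and the invariant factors of ∂_2 are all 1, so H_1 = Z^2.
  H_2: rank ker ∂_2 − rank ∂_3 = (14 − 13) − 0 = 1, and there is no ∂_3, so H_2 = Z.

As a check, the Euler characteristic is 7 − 21 + 14 = 0, which agrees with 1 − 2 + 1 = 0.

H_0 ≅ Z,  H_1 ≅ Z^2,  H_2 ≅ Z.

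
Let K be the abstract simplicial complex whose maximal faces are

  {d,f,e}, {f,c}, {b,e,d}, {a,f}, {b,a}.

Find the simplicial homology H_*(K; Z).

H_0 = Z,  H_1 = Z,  H_2 = 0.

Take the total order a < b < c < d < e < f on the vertex set. Then K (dimension 2) consists of the simplices:

  0-simplices (6): a, b, c, d, e, f
  1-simplices (8): ab, af, bd, be, cf, de, df, ef
  2-simplices (2): bde, def

so the chain groups are C_0 ≅ Z^6, C_1 ≅ Z^8, C_2 ≅ Z^2.

∂_1: C_1 → C_0 maps an edge to its endpoints' difference, ∂[p,q] = q − p. For instance
  ∂ef = f − e.
The 6×8 boundary matrix has rank 5 and Smith normal form diag(1,1,1,1,1).

The boundary map ∂_2: C_2 → C_1 acts by ∂[p,q,r] = [q,r] − [p,r] + [p,q]. For instance
  ∂def = ef − df + de,
  ∂bde = de − be + bd.
As a 8×2 matrix over Z this has rank 2, with invariant factors (1,1).

Computing H_k = (kernel of ∂_k) / (image of ∂_{k+1}):

  H_0: rank C_0 − rank ∂_1 = 6 − 5 = 1, and the invariant factors of ∂_1 are all 1, so H_0 ≅ Z.
  H_1: rank ker ∂_1 − rank ∂_2 = (8 − 5) − 2 = 1, and the invariant factors of ∂_2 are all 1, so H_1 ≅ Z.
  H_2: rank ker ∂_2 − rank ∂_3 = (2 − 2) − 0 = 0, and there is no ∂_3, so H_2 ≅ 0.

As a check, the Euler characteristic is 6 − 8 + 2 = 0, which agrees with 1 − 1 + 0 = 0.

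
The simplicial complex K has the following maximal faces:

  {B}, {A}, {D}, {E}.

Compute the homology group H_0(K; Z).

H_0 ≅ Z^4.

Fix the vertex order A < B < D < E and write every simplex with vertices in increasing order. Then dim K = 0 and the simplices of K are:

  0-simplices (4): A, B, D, E

Hence C_0 ≅ Z^4.

Now H_k = ker ∂_k / im ∂_{k+1}, so:

  H_0: rank C_0 − rank ∂_1 = 4 − 0 = 4, and there is no ∂_1, so H_0 = Z^4.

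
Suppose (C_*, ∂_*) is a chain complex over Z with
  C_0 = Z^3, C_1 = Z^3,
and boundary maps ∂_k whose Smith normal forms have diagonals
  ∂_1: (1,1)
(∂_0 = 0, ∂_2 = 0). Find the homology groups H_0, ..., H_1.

H_0: b_0 = 3 − 0 − 2 = 1; torsion from ∂_1 factors > 1: none. So H_0 = Z.
H_1: b_1 = 3 − 2 − 0 = 1; torsion from ∂_2 factors > 1: none. So H_1 = Z.

H_0 = Z,  H_1 = Z.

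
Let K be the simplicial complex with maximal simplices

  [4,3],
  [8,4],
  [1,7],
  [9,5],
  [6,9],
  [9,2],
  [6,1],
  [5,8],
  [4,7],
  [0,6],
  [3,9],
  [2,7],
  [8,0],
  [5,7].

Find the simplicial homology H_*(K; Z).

We work with the vertex ordering 0 < 1 < 2 < 3 < 4 < 5 < 6 < 7 < 8 < 9. The simplices of K, each written with vertices in increasing order, are:

  0-simplices (10): [0], [1], [2], [3], [4], [5], [6], [7], [8], [9]
  1-simplices (14): [0,6], [0,8], [1,6], [1,7], [2,7], [2,9], [3,4], [3,9], [4,7], [4,8], [5,7], [5,8], [5,9], [6,9]

so the chain groups are C_0 ≅ Z^10, C_1 ≅ Z^14.

The boundary map ∂_1: C_1 → C_0 maps an edge to its endpoints' difference, ∂[p,q] = q − p.
As a 10×14 matrix over Z this has rank 9, with invariant factors (1,1,1,1,1,1,1,1,1).

Computing H_k = (kernel of ∂_k) / (image of ∂_{k+1}):

  H_0: rank C_0 − rank ∂_1 = 10 − 9 = 1, and the invariant factors of ∂_1 are all 1, so H_0 ≅ Z.
  H_1: rank ker ∂_1 − rank ∂_2 = (14 − 9) − 0 = 5, and there is no ∂_2, so H_1 ≅ Z^5.

H_0 ≅ Z,  H_1 ≅ Z^5.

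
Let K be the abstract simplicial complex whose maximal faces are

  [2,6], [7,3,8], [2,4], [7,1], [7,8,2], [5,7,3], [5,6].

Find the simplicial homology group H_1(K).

H_1 = Z.

Fix the vertex order 1 < 2 < 3 < 4 < 5 < 6 < 7 < 8 and write every simplex with vertices in increasing order. Then dim K = 2 and the simplices of K are:

  0-simplices (8): [1], [2], [3], [4], [5], [6], [7], [8]
  1-simplices (11): [1,7], [2,4], [2,6], [2,7], [2,8], [3,5], [3,7], [3,8], [5,6], [5,7], [7,8]
  2-simplices (3): [2,7,8], [3,5,7], [3,7,8]

Hence C_0 ≅ Z^8, C_1 ≅ Z^11, C_2 ≅ Z^3.

Boundary ∂_1: C_1 → C_0 sends each edge [p,q] (with p < q) to q − p. For instance
  ∂[5,7] = [7] − [5].
The 8×11 boundary matrix has rank 7 and Smith normal form diag(1,1,1,1,1,1,1).

Boundary ∂_2: C_2 → C_1 acts by ∂[p,q,r] = [q,r] − [p,r] + [p,q]. For instance
  ∂[3,7,8] = [7,8] − [3,8] + [3,7],
  ∂[2,7,8] = [7,8] − [2,8] + [2,7].
This gives a 11×3 integer matrix of rank 3; reducing to Smith normal form yields diagonal entries (1,1,1).

Computing H_k = (kernel of ∂_k) / (image of ∂_{k+1}):

  H_1: rank ker ∂_1 − rank ∂_2 = (11 − 7) − 3 = 1, and the invariant factors of ∂_2 are all 1, so H_1 ≅ Z.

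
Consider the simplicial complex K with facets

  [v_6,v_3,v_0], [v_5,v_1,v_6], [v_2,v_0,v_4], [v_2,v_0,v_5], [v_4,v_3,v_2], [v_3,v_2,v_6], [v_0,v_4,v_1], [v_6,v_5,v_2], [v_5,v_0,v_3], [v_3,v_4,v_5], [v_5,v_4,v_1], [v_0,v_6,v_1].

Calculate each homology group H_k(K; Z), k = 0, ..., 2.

H_0 = Z,  H_1 = Z_2,  H_2 = 0.

We work with the vertex ordering v_0 < v_1 < v_2 < v_3 < v_4 < v_5 < v_6. The simplices of K, each written with vertices in increasing order, are:

  0-simplices (7): [v_0], [v_1], [v_2], [v_3], [v_4], [v_5], [v_6]
  1-simplices (18): (18 of them)
  2-simplices (12): (12 of them)

so the chain groups are C_0 ≅ Z^7, C_1 ≅ Z^18, C_2 ≅ Z^12.

The boundary map ∂_1: C_1 → C_0 maps an edge to its endpoints' difference, ∂[p,q] = q − p. For instance
  ∂[v_0,v_1] = [v_1] − [v_0].
As a 7×18 matrix over Z this has rank 6, with invariant factors (1,1,1,1,1,1).

∂_2: C_2 → C_1 sends each 2-simplex [p,q,r] to [q,r] − [p,r] + [p,q]. For instance
  ∂[v_0,v_2,v_4] = [v_2,v_4] − [v_0,v_4] + [v_0,v_2],
  ∂[v_0,v_3,v_6] = [v_3,v_6] − [v_0,v_6] + [v_0,v_3].
The 18×12 boundary matrix has rank 12 and Smith normal form diag(1,1,1,1,1,1,1,1,1,1,1,2).

Now H_k = ker ∂_k / im ∂_{k+1}, so:

  H_0: rank C_0 − rank ∂_1 = 7 − 6 = 1, and the invariant factors of ∂_1 are all 1, so H_0 ≅ Z.
  H_1: rank ker ∂_1 − rank ∂_2 = (18 − 6) − 12 = 0, and ∂_2 has invariant factor 2 > 1, so H_1 ≅ Z_2.
  H_2: rank ker ∂_2 − rank ∂_3 = (12 − 12) − 0 = 0, and there is no ∂_3, so H_2 ≅ 0.

As a check, the Euler characteristic is 7 − 18 + 12 = 1, which agrees with 1 − 0 + 0 = 1.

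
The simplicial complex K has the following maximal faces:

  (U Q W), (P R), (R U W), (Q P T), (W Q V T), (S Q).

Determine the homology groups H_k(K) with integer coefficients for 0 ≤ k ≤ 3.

We work with the vertex ordering P < Q < R < S < T < U < V < W. The simplices of K, each written with vertices in increasing order, are:

  0-simplices (8): P, Q, R, S, T, U, V, W
  1-simplices (14): PQ, PR, PT, QS, QT, QU, QV, QW, RU, RW, TV, TW, UW, VW
  2-simplices (7): PQT, QTV, QTW, QUW, QVW, RUW, TVW
  3-simplices (1): QTVW

giving chain groups C_0 ≅ Z^8, C_1 ≅ Z^14, C_2 ≅ Z^7, C_3 ≅ Z^1.

The boundary map ∂_1: C_1 → C_0 maps an edge to its endpoints' difference, ∂[p,q] = q − p. For instance
  ∂UW = W − U.
As a 8×14 matrix over Z this has rank 7, with invariant factors (1,1,1,1,1,1,1).

∂_2: C_2 → C_1 maps a triangle to the signed sum of its edges. For instance
  ∂QUW = UW − QW + QU,
  ∂TVW = VW − TW + TV.
The resulting 14×7 matrix has rank 6, and its Smith normal form has invariant factors (1,1,1,1,1,1).

∂_3: C_3 → C_2 sends each 3-simplex σ to the alternating sum Σ_i (−1)^i (σ with its i-th vertex removed). For instance
  ∂QTVW = TVW − QVW + QTW − QTV.
This gives a 7×1 integer matrix of rank 1; reducing to Smith normal form yields diagonal entries (1).

From H_k ≅ ker(∂_k) / im(∂_{k+1}) we obtain:

  H_0: rank C_0 − rank ∂_1 = 8 − 7 = 1, and the invariant factors of ∂_1 are all 1, so H_0 = Z.
  H_1: rank ker ∂_1 − rank ∂_2 = (14 − 7) − 6 = 1, and the invariant factors of ∂_2 are all 1, so H_1 = Z.
  H_2: rank ker ∂_2 − rank ∂_3 = (7 − 6) − 1 = 0, and the invariant factors of ∂_3 are all 1, so H_2 = 0.
  H_3: rank ker ∂_3 − rank ∂_4 = (1 − 1) − 0 = 0, and there is no ∂_4, so H_3 = 0.

H_0 = Z,  H_1 = Z,  H_2 = 0,  H_3 = 0.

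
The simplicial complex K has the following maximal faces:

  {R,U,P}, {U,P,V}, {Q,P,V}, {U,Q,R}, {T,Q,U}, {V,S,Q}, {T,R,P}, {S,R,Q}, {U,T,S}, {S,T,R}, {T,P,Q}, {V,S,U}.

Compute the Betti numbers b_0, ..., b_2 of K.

b_0 = 1, b_1 = 0, b_2 = 0.

Fix the vertex order P < Q < R < S < T < U < V and write every simplex with vertices in increasing order. Then dim K = 2 and the simplices of K are:

  0-simplices (7): P, Q, R, S, T, U, V
  1-simplices (18): PQ, PR, PT, PU, PV, QR, QS, QT, QU, QV, RS, RT, RU, ST, SU, SV, TU, UV
  2-simplices (12): PQT, PQV, PRT, PRU, PUV, QRS, QRU, QSV, QTU, RST, STU, SUV

so the chain groups are C_0 ≅ Z^7, C_1 ≅ Z^18, C_2 ≅ Z^12.

Boundary ∂_1: C_1 → C_0 maps an edge to its endpoints' difference, ∂[p,q] = q − p.
The 7×18 boundary matrix has rank 6 and Smith normal form diag(1,1,1,1,1,1).

∂_2: C_2 → C_1 sends each 2-simplex [p,q,r] to [q,r] − [p,r] + [p,q]. For instance
  ∂SUV = UV − SV + SU,
  ∂PUV = UV − PV + PU.
As a 18×12 matrix over Z this has rank 12, with invariant factors (1,1,1,1,1,1,1,1,1,1,1,2).

Computing H_k = (kernel of ∂_k) / (image of ∂_{k+1}):

  H_0: rank C_0 − rank ∂_1 = 7 − 6 = 1, and the invariant factors of ∂_1 are all 1, so H_0 ≅ Z.
  H_1: rank ker ∂_1 − rank ∂_2 = (18 − 6) − 12 = 0, and ∂_2 has invariant factor 2 > 1, so H_1 ≅ Z/2.
  H_2: rank ker ∂_2 − rank ∂_3 = (12 − 12) − 0 = 0, and there is no ∂_3, so H_2 ≅ 0.

Hence the Betti numbers are b_0 = 1, b_1 = 0, b_2 = 0.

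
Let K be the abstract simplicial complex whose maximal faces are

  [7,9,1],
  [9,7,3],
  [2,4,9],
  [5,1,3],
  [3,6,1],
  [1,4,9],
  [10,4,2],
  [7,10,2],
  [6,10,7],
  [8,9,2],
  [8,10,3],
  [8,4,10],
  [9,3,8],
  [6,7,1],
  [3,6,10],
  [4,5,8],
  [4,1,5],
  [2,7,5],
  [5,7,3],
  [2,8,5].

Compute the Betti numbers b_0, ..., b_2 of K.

b_0 = 1, b_1 = 1, b_2 = 0.

Take the total order 1 < 2 < 3 < 4 < 5 < 6 < 7 < 8 < 9 < 10 on the vertex set. Then K (dimension 2) consists of the simplices:

  0-simplices (10): [1], [2], [3], [4], [5], [6], [7], [8], [9], [10]
  1-simplices (30): (30 of them)
  2-simplices (20): (20 of them)

Hence C_0 ≅ Z^10, C_1 ≅ Z^30, C_2 ≅ Z^20.

Boundary ∂_1: C_1 → C_0 is given by ∂[p,q] = [q] − [p]. For instance
  ∂[2,5] = [5] − [2].
The 10×30 boundary matrix has rank 9 and Smith normal form diag(1,1,1,1,1,1,1,1,1).

The boundary map ∂_2: C_2 → C_1 acts by ∂[p,q,r] = [q,r] − [p,r] + [p,q]. For instance
  ∂[2,8,9] = [8,9] − [2,9] + [2,8],
  ∂[1,3,5] = [3,5] − [1,5] + [1,3].
As a 30×20 matrix over Z this has rank 20, with invariant factors (1,1,1,1,1,1,1,1,1,1,1,1,1,1,1,1,1,1,1,2).

Reading off H_k = ker ∂_k / im ∂_{k+1}:

  H_0: rank C_0 − rank ∂_1 = 10 − 9 = 1, and the invariant factors of ∂_1 are all 1, so H_0 ≅ Z.
  H_1: rank ker ∂_1 − rank ∂_2 = (30 − 9) − 20 = 1, and ∂_2 has invariant factor 2 > 1, so H_1 ≅ Z ⊕ Z/2.
  H_2: rank ker ∂_2 − rank ∂_3 = (20 − 20) − 0 = 0, and there is no ∂_3, so H_2 ≅ 0.

(K is a triangulation of the Klein bottle.)

Hence the Betti numbers are b_0 = 1, b_1 = 1, b_2 = 0.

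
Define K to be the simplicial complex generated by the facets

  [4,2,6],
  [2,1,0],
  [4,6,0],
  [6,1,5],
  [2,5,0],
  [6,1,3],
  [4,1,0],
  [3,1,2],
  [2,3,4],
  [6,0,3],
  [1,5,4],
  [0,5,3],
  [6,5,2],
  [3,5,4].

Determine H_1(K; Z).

H_1 ≅ Z^2.

We work with the vertex ordering 0 < 1 < 2 < 3 < 4 < 5 < 6. The simplices of K, each written with vertices in increasing order, are:

  0-simplices (7): [0], [1], [2], [3], [4], [5], [6]
  1-simplices (21): [0,1], [0,2], [0,3], [0,4], [0,5], [0,6], [1,2], [1,3], [1,4], [1,5], [1,6], [2,3], [2,4], [2,5], [2,6], [3,4], [3,5], [3,6], [4,5], [4,6], [5,6]
  2-simplices (14): [0,1,2], [0,1,4], [0,2,5], [0,3,5], [0,3,6], [0,4,6], [1,2,3], [1,3,6], [1,4,5], [1,5,6], [2,3,4], [2,4,6], [2,5,6], [3,4,5]

Hence C_0 ≅ Z^7, C_1 ≅ Z^21, C_2 ≅ Z^14.

∂_1: C_1 → C_0 is given by ∂[p,q] = [q] − [p]. For instance
  ∂[2,4] = [4] − [2].
As a 7×21 matrix over Z this has rank 6, with invariant factors (1,1,1,1,1,1).

∂_2: C_2 → C_1 maps a triangle to the signed sum of its edges. For instance
  ∂[0,3,5] = [3,5] − [0,5] + [0,3],
  ∂[0,4,6] = [4,6] − [0,6] + [0,4].
The resulting 21×14 matrix has rank 13, and its Smith normal form has invariant factors (1,1,1,1,1,1,1,1,1,1,1,1,1).

Computing H_k = (kernel of ∂_k) / (image of ∂_{k+1}):

  H_1: rank ker ∂_1 − rank ∂_2 = (21 − 6) − 13 = 2, and the invariant factors of ∂_2 are all 1, so H_1 ≅ Z^2.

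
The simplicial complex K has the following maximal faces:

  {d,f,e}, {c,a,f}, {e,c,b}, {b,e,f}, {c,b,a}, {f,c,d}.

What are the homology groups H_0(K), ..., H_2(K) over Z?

H_0 = Z,  H_1 = Z,  H_2 = 0.

Take the total order a < b < c < d < e < f on the vertex set. Then K (dimension 2) consists of the simplices:

  0-simplices (6): a, b, c, d, e, f
  1-simplices (12): ab, ac, af, bc, be, bf, cd, ce, cf, de, df, ef
  2-simplices (6): abc, acf, bce, bef, cdf, def

Hence C_0 ≅ Z^6, C_1 ≅ Z^12, C_2 ≅ Z^6.

∂_1: C_1 → C_0 is given by ∂[p,q] = [q] − [p].
The resulting 6×12 matrix has rank 5, and its Smith normal form has invariant factors (1,1,1,1,1).

∂_2: C_2 → C_1 sends each 2-simplex [p,q,r] to [q,r] − [p,r] + [p,q]. For instance
  ∂cdf = df − cf + cd,
  ∂bef = ef − bf + be.
The resulting 12×6 matrix has rank 6, and its Smith normal form has invariant factors (1,1,1,1,1,1).

Reading off H_k = ker ∂_k / im ∂_{k+1}:

  H_0: rank C_0 − rank ∂_1 = 6 − 5 = 1, and the invariant factors of ∂_1 are all 1, so H_0 = Z.
  H_1: rank ker ∂_1 − rank ∂_2 = (12 − 5) − 6 = 1, and the invariant factors of ∂_2 are all 1, so H_1 = Z.
  H_2: rank ker ∂_2 − rank ∂_3 = (6 − 6) − 0 = 0, and there is no ∂_3, so H_2 = 0.

(K is a triangulation of the cylinder S^1 x I.)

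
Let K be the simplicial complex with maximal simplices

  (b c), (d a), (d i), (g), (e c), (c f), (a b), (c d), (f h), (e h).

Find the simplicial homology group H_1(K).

H_1 ≅ Z^2.

Order the vertices as a < b < c < d < e < f < g < h < i. Listing each simplex with vertices in this order, K has dimension 1 with simplices:

  0-simplices (9): a, b, c, d, e, f, g, h, i
  1-simplices (9): ab, ad, bc, cd, ce, cf, di, eh, fh

so the chain groups are C_0 ≅ Z^9, C_1 ≅ Z^9.

Boundary ∂_1: C_1 → C_0 sends each edge [p,q] (with p < q) to q − p. For instance
  ∂cf = f − c.
The resulting 9×9 matrix has rank 7, and its Smith normal form has invariant factors (1,1,1,1,1,1,1).

Now H_k = ker ∂_k / im ∂_{k+1}, so:

  H_1: rank ker ∂_1 − rank ∂_2 = (9 − 7) − 0 = 2, and there is no ∂_2, so H_1 = Z^2.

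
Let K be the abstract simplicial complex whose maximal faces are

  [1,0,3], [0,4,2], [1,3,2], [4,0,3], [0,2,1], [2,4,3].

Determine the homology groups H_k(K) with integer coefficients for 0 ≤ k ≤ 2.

H_0 = Z,  H_1 = 0,  H_2 = Z.

Fix the vertex order 0 < 1 < 2 < 3 < 4 and write every simplex with vertices in increasing order. Then dim K = 2 and the simplices of K are:

  0-simplices (5): [0], [1], [2], [3], [4]
  1-simplices (9): [0,1], [0,2], [0,3], [0,4], [1,2], [1,3], [2,3], [2,4], [3,4]
  2-simplices (6): [0,1,2], [0,1,3], [0,2,4], [0,3,4], [1,2,3], [2,3,4]

giving chain groups C_0 ≅ Z^5, C_1 ≅ Z^9, C_2 ≅ Z^6.

Boundary ∂_1: C_1 → C_0 sends each edge [p,q] (with p < q) to q − p. For instance
  ∂[1,2] = [2] − [1].
The resulting 5×9 matrix has rank 4, and its Smith normal form has invariant factors (1,1,1,1).

Boundary ∂_2: C_2 → C_1 maps a triangle to the signed sum of its edges. For instance
  ∂[0,3,4] = [3,4] − [0,4] + [0,3],
  ∂[2,3,4] = [3,4] − [2,4] + [2,3].
As a 9×6 matrix over Z this has rank 5, with invariant factors (1,1,1,1,1).

Now H_k = ker ∂_k / im ∂_{k+1}, so:

  H_0: rank C_0 − rank ∂_1 = 5 − 4 = 1, and the invariant factors of ∂_1 are all 1, so H_0 ≅ Z.
  H_1: rank ker ∂_1 − rank ∂_2 = (9 − 4) − 5 = 0, and the invariant factors of ∂_2 are all 1, so H_1 ≅ 0.
  H_2: rank ker ∂_2 − rank ∂_3 = (6 − 5) − 0 = 1, and there is no ∂_3, so H_2 ≅ Z.

As a check, the Euler characteristic is 5 − 9 + 6 = 2, which agrees with 1 − 0 + 1 = 2.
(K is a triangulation of the 2-sphere S^2.)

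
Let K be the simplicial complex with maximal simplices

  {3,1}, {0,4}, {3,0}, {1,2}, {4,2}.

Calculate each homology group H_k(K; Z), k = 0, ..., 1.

We work with the vertex ordering 0 < 1 < 2 < 3 < 4. The simplices of K, each written with vertices in increasing order, are:

  0-simplices (5): [0], [1], [2], [3], [4]
  1-simplices (5): [0,3], [0,4], [1,2], [1,3], [2,4]

giving chain groups C_0 ≅ Z^5, C_1 ≅ Z^5.

The boundary map ∂_1: C_1 → C_0 sends each edge [p,q] (with p < q) to q − p.
As a 5×5 matrix over Z this has rank 4, with invariant factors (1,1,1,1).

Reading off H_k = ker ∂_k / im ∂_{k+1}:

  H_0: rank C_0 − rank ∂_1 = 5 − 4 = 1, and the invariant factors of ∂_1 are all 1, so H_0 = Z.
  H_1: rank ker ∂_1 − rank ∂_2 = (5 − 4) − 0 = 1, and there is no ∂_2, so H_1 = Z.

H_0 = Z,  H_1 = Z.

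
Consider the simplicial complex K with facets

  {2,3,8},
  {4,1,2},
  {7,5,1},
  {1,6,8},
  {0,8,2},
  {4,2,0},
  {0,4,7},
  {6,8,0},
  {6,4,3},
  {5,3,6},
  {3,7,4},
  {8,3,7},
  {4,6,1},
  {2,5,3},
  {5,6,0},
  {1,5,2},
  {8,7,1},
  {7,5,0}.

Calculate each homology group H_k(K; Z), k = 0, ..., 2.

H_0 = Z,  H_1 = Z^2,  H_2 = Z.

Take the total order 0 < 1 < 2 < 3 < 4 < 5 < 6 < 7 < 8 on the vertex set. Then K (dimension 2) consists of the simplices:

  0-simplices (9): [0], [1], [2], [3], [4], [5], [6], [7], [8]
  1-simplices (27): (27 of them)
  2-simplices (18): [0,2,4], [0,2,8], [0,4,7], [0,5,6], [0,5,7], [0,6,8], [1,2,4], [1,2,5], [1,4,6], [1,5,7], [1,6,8], [1,7,8], [2,3,5], [2,3,8], [3,4,6], [3,4,7], [3,5,6], [3,7,8]

so the chain groups are C_0 ≅ Z^9, C_1 ≅ Z^27, C_2 ≅ Z^18.

Boundary ∂_1: C_1 → C_0 maps an edge to its endpoints' difference, ∂[p,q] = q − p. For instance
  ∂[3,8] = [8] − [3].
The 9×27 boundary matrix has rank 8 and Smith normal form diag(1,1,1,1,1,1,1,1).

The boundary map ∂_2: C_2 → C_1 acts by ∂[p,q,r] = [q,r] − [p,r] + [p,q]. For instance
  ∂[2,3,8] = [3,8] − [2,8] + [2,3],
  ∂[1,2,5] = [2,5] − [1,5] + [1,2].
As a 27×18 matrix over Z this has rank 17, with invariant factors (1,1,1,1,1,1,1,1,1,1,1,1,1,1,1,1,1).

Now H_k = ker ∂_k / im ∂_{k+1}, so:

  H_0: rank C_0 − rank ∂_1 = 9 − 8 = 1, and the invariant factors of ∂_1 are all 1, so H_0 ≅ Z.
  H_1: rank ker ∂_1 − rank ∂_2 = (27 − 8) − 17 = 2, and the invariant factors of ∂_2 are all 1, so H_1 ≅ Z^2.
  H_2: rank ker ∂_2 − rank ∂_3 = (18 − 17) − 0 = 1, and there is no ∂_3, so H_2 ≅ Z.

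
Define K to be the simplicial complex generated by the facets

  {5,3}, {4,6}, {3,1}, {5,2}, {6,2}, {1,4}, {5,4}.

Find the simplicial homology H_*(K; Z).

We work with the vertex ordering 1 < 2 < 3 < 4 < 5 < 6. The simplices of K, each written with vertices in increasing order, are:

  0-simplices (6): [1], [2], [3], [4], [5], [6]
  1-simplices (7): [1,3], [1,4], [2,5], [2,6], [3,5], [4,5], [4,6]

giving chain groups C_0 ≅ Z^6, C_1 ≅ Z^7.

Boundary ∂_1: C_1 → C_0 sends each edge [p,q] (with p < q) to q − p.
As a 6×7 matrix over Z this has rank 5, with invariant factors (1,1,1,1,1).

Reading off H_k = ker ∂_k / im ∂_{k+1}:

  H_0: rank C_0 − rank ∂_1 = 6 − 5 = 1, and the invariant factors of ∂_1 are all 1, so H_0 ≅ Z.
  H_1: rank ker ∂_1 − rank ∂_2 = (7 − 5) − 0 = 2, and there is no ∂_2, so H_1 ≅ Z^2.

H_0 = Z,  H_1 = Z^2.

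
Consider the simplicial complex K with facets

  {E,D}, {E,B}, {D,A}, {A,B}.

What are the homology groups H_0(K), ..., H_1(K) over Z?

Fix the vertex order A < B < D < E and write every simplex with vertices in increasing order. Then dim K = 1 and the simplices of K are:

  0-simplices (4): A, B, D, E
  1-simplices (4): AB, AD, BE, DE

so the chain groups are C_0 ≅ Z^4, C_1 ≅ Z^4.

Boundary ∂_1: C_1 → C_0 is given by ∂[p,q] = [q] − [p]. For instance
  ∂AD = D − A.
This gives a 4×4 integer matrix of rank 3; reducing to Smith normal form yields diagonal entries (1,1,1).

From H_k ≅ ker(∂_k) / im(∂_{k+1}) we obtain:

  H_0: rank C_0 − rank ∂_1 = 4 − 3 = 1, and the invariant factors of ∂_1 are all 1, so H_0 ≅ Z.
  H_1: rank ker ∂_1 − rank ∂_2 = (4 − 3) − 0 = 1, and there is no ∂_2, so H_1 ≅ Z.

H_0 = Z,  H_1 = Z.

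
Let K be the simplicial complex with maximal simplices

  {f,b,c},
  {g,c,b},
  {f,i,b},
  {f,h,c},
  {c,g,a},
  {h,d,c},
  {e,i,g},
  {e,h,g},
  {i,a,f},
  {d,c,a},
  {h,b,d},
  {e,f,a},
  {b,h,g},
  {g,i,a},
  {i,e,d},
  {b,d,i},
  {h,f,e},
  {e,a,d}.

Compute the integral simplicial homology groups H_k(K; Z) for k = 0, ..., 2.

H_0 = Z,  H_1 = Z ⊕ Z/2Z,  H_2 = 0.

Fix the vertex order a < b < c < d < e < f < g < h < i and write every simplex with vertices in increasing order. Then dim K = 2 and the simplices of K are:

  0-simplices (9): a, b, c, d, e, f, g, h, i
  1-simplices (27): ac, ad, ae, af, ag, ai, bc, bd, bf, bg, bh, bi, cd, cf, cg, ch, de, dh, di, ef, eg, eh, ei, fh, fi, gh, gi
  2-simplices (18): acd, acg, ade, aef, afi, agi, bcf, bcg, bdh, bdi, bfi, bgh, cdh, cfh, dei, efh, egh, egi

Hence C_0 ≅ Z^9, C_1 ≅ Z^27, C_2 ≅ Z^18.

∂_1: C_1 → C_0 sends each edge [p,q] (with p < q) to q − p. For instance
  ∂cd = d − c.
This gives a 9×27 integer matrix of rank 8; reducing to Smith normal form yields diagonal entries (1,1,1,1,1,1,1,1).

Boundary ∂_2: C_2 → C_1 sends each 2-simplex [p,q,r] to [q,r] − [p,r] + [p,q]. For instance
  ∂dei = ei − di + de,
  ∂cfh = fh − ch + cf.
The 27×18 boundary matrix has rank 18 and Smith normal form diag(1,1,1,1,1,1,1,1,1,1,1,1,1,1,1,1,1,2).

Computing H_k = (kernel of ∂_k) / (image of ∂_{k+1}):

  H_0: rank C_0 − rank ∂_1 = 9 − 8 = 1, and the invariant factors of ∂_1 are all 1, so H_0 = Z.
  H_1: rank ker ∂_1 − rank ∂_2 = (27 − 8) − 18 = 1, and ∂_2 has invariant factor 2 > 1, so H_1 = Z ⊕ Z/2Z.
  H_2: rank ker ∂_2 − rank ∂_3 = (18 − 18) − 0 = 0, and there is no ∂_3, so H_2 = 0.

(K is a triangulation of the Klein bottle.)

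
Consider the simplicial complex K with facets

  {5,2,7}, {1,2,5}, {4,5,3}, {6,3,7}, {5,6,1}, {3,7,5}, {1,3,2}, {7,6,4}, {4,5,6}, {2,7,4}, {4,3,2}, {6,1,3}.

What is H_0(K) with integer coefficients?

Fix the vertex order 1 < 2 < 3 < 4 < 5 < 6 < 7 and write every simplex with vertices in increasing order. Then dim K = 2 and the simplices of K are:

  0-simplices (7): [1], [2], [3], [4], [5], [6], [7]
  1-simplices (18): [1,2], [1,3], [1,5], [1,6], [2,3], [2,4], [2,5], [2,7], [3,4], [3,5], [3,6], [3,7], [4,5], [4,6], [4,7], [5,6], [5,7], [6,7]
  2-simplices (12): [1,2,3], [1,2,5], [1,3,6], [1,5,6], [2,3,4], [2,4,7], [2,5,7], [3,4,5], [3,5,7], [3,6,7], [4,5,6], [4,6,7]

giving chain groups C_0 ≅ Z^7, C_1 ≅ Z^18, C_2 ≅ Z^12.

Boundary ∂_1: C_1 → C_0 maps an edge to its endpoints' difference, ∂[p,q] = q − p. For instance
  ∂[4,6] = [6] − [4].
This gives a 7×18 integer matrix of rank 6; reducing to Smith normal form yields diagonal entries (1,1,1,1,1,1).

Boundary ∂_2: C_2 → C_1 sends each 2-simplex [p,q,r] to [q,r] − [p,r] + [p,q]. For instance
  ∂[1,2,5] = [2,5] − [1,5] + [1,2],
  ∂[1,5,6] = [5,6] − [1,6] + [1,5].
This gives a 18×12 integer matrix of rank 12; reducing to Smith normal form yields diagonal entries (1,1,1,1,1,1,1,1,1,1,1,2).

Reading off H_k = ker ∂_k / im ∂_{k+1}:

  H_0: rank C_0 − rank ∂_1 = 7 − 6 = 1, and the invariant factors of ∂_1 are all 1, so H_0 ≅ Z.

H_0 ≅ Z.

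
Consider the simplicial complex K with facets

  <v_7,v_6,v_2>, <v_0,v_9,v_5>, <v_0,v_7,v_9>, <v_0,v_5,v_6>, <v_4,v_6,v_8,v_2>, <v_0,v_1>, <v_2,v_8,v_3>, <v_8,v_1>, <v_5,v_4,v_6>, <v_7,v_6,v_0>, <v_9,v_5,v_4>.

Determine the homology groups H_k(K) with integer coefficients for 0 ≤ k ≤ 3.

H_0 ≅ Z,  H_1 ≅ Z,  H_2 = 0,  H_3 = 0.

Fix the vertex order v_0 < v_1 < v_2 < v_3 < v_4 < v_5 < v_6 < v_7 < v_8 < v_9 and write every simplex with vertices in increasing order. Then dim K = 3 and the simplices of K are:

  0-simplices (10): [v_0], [v_1], [v_2], [v_3], [v_4], [v_5], [v_6], [v_7], [v_8], [v_9]
  1-simplices (21): (21 of them)
  2-simplices (12): (12 of them)
  3-simplices (1): [v_2,v_4,v_6,v_8]

giving chain groups C_0 ≅ Z^10, C_1 ≅ Z^21, C_2 ≅ Z^12, C_3 ≅ Z^1.

∂_1: C_1 → C_0 maps an edge to its endpoints' difference, ∂[p,q] = q − p.
This gives a 10×21 integer matrix of rank 9; reducing to Smith normal form yields diagonal entries (1,1,1,1,1,1,1,1,1).

∂_2: C_2 → C_1 acts by ∂[p,q,r] = [q,r] − [p,r] + [p,q]. For instance
  ∂[v_2,v_6,v_7] = [v_6,v_7] − [v_2,v_7] + [v_2,v_6],
  ∂[v_0,v_6,v_7] = [v_6,v_7] − [v_0,v_7] + [v_0,v_6].
The 21×12 boundary matrix has rank 11 and Smith normal form diag(1,1,1,1,1,1,1,1,1,1,1).

The boundary map ∂_3: C_3 → C_2 sends each 3-simplex σ to the alternating sum Σ_i (−1)^i (σ with its i-th vertex removed). For instance
  ∂[v_2,v_4,v_6,v_8] = [v_4,v_6,v_8] − [v_2,v_6,v_8] + [v_2,v_4,v_8] − [v_2,v_4,v_6].
The 12×1 boundary matrix has rank 1 and Smith normal form diag(1).

From H_k ≅ ker(∂_k) / im(∂_{k+1}) we obtain:

  H_0: rank C_0 − rank ∂_1 = 10 − 9 = 1, and the invariant factors of ∂_1 are all 1, so H_0 = Z.
  H_1: rank ker ∂_1 − rank ∂_2 = (21 − 9) − 11 = 1, and the invariant factors of ∂_2 are all 1, so H_1 = Z.
  H_2: rank ker ∂_2 − rank ∂_3 = (12 − 11) − 1 = 0, and the invariant factors of ∂_3 are all 1, so H_2 = 0.
  H_3: rank ker ∂_3 − rank ∂_4 = (1 − 1) − 0 = 0, and there is no ∂_4, so H_3 = 0.

As a check, the Euler characteristic is 10 − 21 + 12 − 1 = 0, which agrees with 1 − 1 + 0 − 0 = 0.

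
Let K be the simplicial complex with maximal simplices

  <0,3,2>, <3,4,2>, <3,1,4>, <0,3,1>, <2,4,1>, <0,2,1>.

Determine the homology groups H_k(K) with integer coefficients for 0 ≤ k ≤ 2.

H_0 = Z,  H_1 = 0,  H_2 = Z.

K has 5 vertices, 9 edges, 6 triangles.
rank ∂_0 = 0, rank ∂_1 = 4 ⇒ b_0 = 5 − 0 − 4 = 1; all invariant factors of ∂_1 are 1 so no torsion. So H_0 ≅ Z.
rank ∂_1 = 4, rank ∂_2 = 5 ⇒ b_1 = 9 − 4 − 5 = 0; all invariant factors of ∂_2 are 1 so no torsion. So H_1 ≅ 0.
rank ∂_2 = 5, rank ∂_3 = 0 ⇒ b_2 = 6 − 5 − 0 = 1. So H_2 ≅ Z.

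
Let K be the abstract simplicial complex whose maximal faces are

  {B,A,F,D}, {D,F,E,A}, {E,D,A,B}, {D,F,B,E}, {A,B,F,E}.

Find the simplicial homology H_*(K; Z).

H_0 = Z,  H_1 = 0,  H_2 = 0,  H_3 = Z.

Take the total order A < B < D < E < F on the vertex set. Then K (dimension 3) consists of the simplices:

  0-simplices (5): A, B, D, E, F
  1-simplices (10): AB, AD, AE, AF, BD, BE, BF, DE, DF, EF
  2-simplices (10): ABD, ABE, ABF, ADE, ADF, AEF, BDE, BDF, BEF, DEF
  3-simplices (5): ABDE, ABDF, ABEF, ADEF, BDEF

giving chain groups C_0 ≅ Z^5, C_1 ≅ Z^10, C_2 ≅ Z^10, C_3 ≅ Z^5.

The boundary map ∂_1: C_1 → C_0 sends each edge [p,q] (with p < q) to q − p.
The resulting 5×10 matrix has rank 4, and its Smith normal form has invariant factors (1,1,1,1).

Boundary ∂_2: C_2 → C_1 acts by ∂[p,q,r] = [q,r] − [p,r] + [p,q]. For instance
  ∂BDF = DF − BF + BD,
  ∂DEF = EF − DF + DE.
The resulting 10×10 matrix has rank 6, and its Smith normal form has invariant factors (1,1,1,1,1,1).

The boundary map ∂_3: C_3 → C_2 sends each 3-simplex σ to the alternating sum Σ_i (−1)^i (σ with its i-th vertex removed). For instance
  ∂ADEF = DEF − AEF + ADF − ADE,
  ∂ABDF = BDF − ADF + ABF − ABD.
This gives a 10×5 integer matrix of rank 4; reducing to Smith normal form yields diagonal entries (1,1,1,1).

Now H_k = ker ∂_k / im ∂_{k+1}, so:

  H_0: rank C_0 − rank ∂_1 = 5 − 4 = 1, and the invariant factors of ∂_1 are all 1, so H_0 = Z.
  H_1: rank ker ∂_1 − rank ∂_2 = (10 − 4) − 6 = 0, and the invariant factors of ∂_2 are all 1, so H_1 = 0.
  H_2: rank ker ∂_2 − rank ∂_3 = (10 − 6) − 4 = 0, and the invariant factors of ∂_3 are all 1, so H_2 = 0.
  H_3: rank ker ∂_3 − rank ∂_4 = (5 − 4) − 0 = 1, and there is no ∂_4, so H_3 = Z.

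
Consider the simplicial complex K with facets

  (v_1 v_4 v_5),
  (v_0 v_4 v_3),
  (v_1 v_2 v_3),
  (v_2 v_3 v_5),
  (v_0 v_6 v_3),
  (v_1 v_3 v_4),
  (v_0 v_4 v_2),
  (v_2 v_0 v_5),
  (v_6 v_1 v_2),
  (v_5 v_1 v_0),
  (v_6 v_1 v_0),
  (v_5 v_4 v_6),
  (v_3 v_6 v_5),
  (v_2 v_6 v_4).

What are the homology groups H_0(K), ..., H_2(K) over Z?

H_0 = Z,  H_1 = Z^2,  H_2 = Z.

Fix the vertex order v_0 < v_1 < v_2 < v_3 < v_4 < v_5 < v_6 and write every simplex with vertices in increasing order. Then dim K = 2 and the simplices of K are:

  0-simplices (7): [v_0], [v_1], [v_2], [v_3], [v_4], [v_5], [v_6]
  1-simplices (21): (21 of them)
  2-simplices (14): (14 of them)

so the chain groups are C_0 ≅ Z^7, C_1 ≅ Z^21, C_2 ≅ Z^14.

The boundary map ∂_1: C_1 → C_0 sends each edge [p,q] (with p < q) to q − p. For instance
  ∂[v_3,v_5] = [v_5] − [v_3].
The 7×21 boundary matrix has rank 6 and Smith normal form diag(1,1,1,1,1,1).

The boundary map ∂_2: C_2 → C_1 sends each 2-simplex [p,q,r] to [q,r] − [p,r] + [p,q]. For instance
  ∂[v_0,v_1,v_5] = [v_1,v_5] − [v_0,v_5] + [v_0,v_1],
  ∂[v_2,v_3,v_5] = [v_3,v_5] − [v_2,v_5] + [v_2,v_3].
The resulting 21×14 matrix has rank 13, and its Smith normal form has invariant factors (1,1,1,1,1,1,1,1,1,1,1,1,1).

Computing H_k = (kernel of ∂_k) / (image of ∂_{k+1}):

  H_0: rank C_0 − rank ∂_1 = 7 − 6 = 1, and the invariant factors of ∂_1 are all 1, so H_0 = Z.
  H_1: rank ker ∂_1 − rank ∂_2 = (21 − 6) − 13 = 2, and the invariant factors of ∂_2 are all 1, so H_1 = Z^2.
  H_2: rank ker ∂_2 − rank ∂_3 = (14 − 13) − 0 = 1, and there is no ∂_3, so H_2 = Z.

As a check, the Euler characteristic is 7 − 21 + 14 = 0, which agrees with 1 − 2 + 1 = 0.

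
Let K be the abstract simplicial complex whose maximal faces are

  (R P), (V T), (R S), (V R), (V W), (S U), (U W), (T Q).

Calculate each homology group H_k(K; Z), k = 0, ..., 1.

H_0 ≅ Z,  H_1 ≅ Z.

K has 8 vertices, 8 edges.
rank ∂_0 = 0, rank ∂_1 = 7 ⇒ b_0 = 8 − 0 − 7 = 1; all invariant factors of ∂_1 are 1 so no torsion. So H_0 = Z.
rank ∂_1 = 7, rank ∂_2 = 0 ⇒ b_1 = 8 − 7 − 0 = 1. So H_1 = Z.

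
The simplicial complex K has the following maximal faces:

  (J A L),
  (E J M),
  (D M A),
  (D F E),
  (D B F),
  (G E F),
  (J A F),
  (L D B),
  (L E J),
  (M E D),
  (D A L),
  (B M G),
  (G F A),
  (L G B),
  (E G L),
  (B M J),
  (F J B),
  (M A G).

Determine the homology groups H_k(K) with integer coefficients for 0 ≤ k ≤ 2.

Fix the vertex order A < B < D < E < F < G < J < L < M and write every simplex with vertices in increasing order. Then dim K = 2 and the simplices of K are:

  0-simplices (9): A, B, D, E, F, G, J, L, M
  1-simplices (27): AD, AF, AG, AJ, AL, AM, BD, BF, BG, BJ, BL, BM, DE, DF, DL, DM, EF, EG, EJ, EL, EM, FG, FJ, GL, GM, JL, JM
  2-simplices (18): ADL, ADM, AFG, AFJ, AGM, AJL, BDF, BDL, BFJ, BGL, BGM, BJM, DEF, DEM, EFG, EGL, EJL, EJM

giving chain groups C_0 ≅ Z^9, C_1 ≅ Z^27, C_2 ≅ Z^18.

The boundary map ∂_1: C_1 → C_0 sends each edge [p,q] (with p < q) to q − p. For instance
  ∂DL = L − D.
As a 9×27 matrix over Z this has rank 8, with invariant factors (1,1,1,1,1,1,1,1).

∂_2: C_2 → C_1 acts by ∂[p,q,r] = [q,r] − [p,r] + [p,q]. For instance
  ∂AGM = GM − AM + AG,
  ∂BJM = JM − BM + BJ.
The 27×18 boundary matrix has rank 17 and Smith normal form diag(1,1,1,1,1,1,1,1,1,1,1,1,1,1,1,1,1).

From H_k ≅ ker(∂_k) / im(∂_{k+1}) we obtain:

  H_0: rank C_0 − rank ∂_1 = 9 − 8 = 1, and the invariant factors of ∂_1 are all 1, so H_0 = Z.
  H_1: rank ker ∂_1 − rank ∂_2 = (27 − 8) − 17 = 2, and the invariant factors of ∂_2 are all 1, so H_1 = Z^2.
  H_2: rank ker ∂_2 − rank ∂_3 = (18 − 17) − 0 = 1, and there is no ∂_3, so H_2 = Z.

As a check, the Euler characteristic is 9 − 27 + 18 = 0, which agrees with 1 − 2 + 1 = 0.
(K is a triangulation of the torus T^2.)

H_0 = Z,  H_1 = Z^2,  H_2 = Z.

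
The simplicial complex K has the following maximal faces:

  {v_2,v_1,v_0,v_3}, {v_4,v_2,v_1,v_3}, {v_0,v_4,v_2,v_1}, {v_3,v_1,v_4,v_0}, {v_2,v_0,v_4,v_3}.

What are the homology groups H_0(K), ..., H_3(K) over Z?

Fix the vertex order v_0 < v_1 < v_2 < v_3 < v_4 and write every simplex with vertices in increasing order. Then dim K = 3 and the simplices of K are:

  0-simplices (5): [v_0], [v_1], [v_2], [v_3], [v_4]
  1-simplices (10): [v_0,v_1], [v_0,v_2], [v_0,v_3], [v_0,v_4], [v_1,v_2], [v_1,v_3], [v_1,v_4], [v_2,v_3], [v_2,v_4], [v_3,v_4]
  2-simplices (10): [v_0,v_1,v_2], [v_0,v_1,v_3], [v_0,v_1,v_4], [v_0,v_2,v_3], [v_0,v_2,v_4], [v_0,v_3,v_4], [v_1,v_2,v_3], [v_1,v_2,v_4], [v_1,v_3,v_4], [v_2,v_3,v_4]
  3-simplices (5): [v_0,v_1,v_2,v_3], [v_0,v_1,v_2,v_4], [v_0,v_1,v_3,v_4], [v_0,v_2,v_3,v_4], [v_1,v_2,v_3,v_4]

so the chain groups are C_0 ≅ Z^5, C_1 ≅ Z^10, C_2 ≅ Z^10, C_3 ≅ Z^5.

∂_1: C_1 → C_0 sends each edge [p,q] (with p < q) to q − p. For instance
  ∂[v_1,v_4] = [v_4] − [v_1].
This gives a 5×10 integer matrix of rank 4; reducing to Smith normal form yields diagonal entries (1,1,1,1).

Boundary ∂_2: C_2 → C_1 maps a triangle to the signed sum of its edges. For instance
  ∂[v_0,v_2,v_3] = [v_2,v_3] − [v_0,v_3] + [v_0,v_2],
  ∂[v_1,v_3,v_4] = [v_3,v_4] − [v_1,v_4] + [v_1,v_3].
As a 10×10 matrix over Z this has rank 6, with invariant factors (1,1,1,1,1,1).

∂_3: C_3 → C_2 sends each 3-simplex σ to the alternating sum Σ_i (−1)^i (σ with its i-th vertex removed). For instance
  ∂[v_0,v_2,v_3,v_4] = [v_2,v_3,v_4] − [v_0,v_3,v_4] + [v_0,v_2,v_4] − [v_0,v_2,v_3],
  ∂[v_1,v_2,v_3,v_4] = [v_2,v_3,v_4] − [v_1,v_3,v_4] + [v_1,v_2,v_4] − [v_1,v_2,v_3].
This gives a 10×5 integer matrix of rank 4; reducing to Smith normal form yields diagonal entries (1,1,1,1).

From H_k ≅ ker(∂_k) / im(∂_{k+1}) we obtain:

  H_0: rank C_0 − rank ∂_1 = 5 − 4 = 1, and the invariant factors of ∂_1 are all 1, so H_0 ≅ Z.
  H_1: rank ker ∂_1 − rank ∂_2 = (10 − 4) − 6 = 0, and the invariant factors of ∂_2 are all 1, so H_1 ≅ 0.
  H_2: rank ker ∂_2 − rank ∂_3 = (10 − 6) − 4 = 0, and the invariant factors of ∂_3 are all 1, so H_2 ≅ 0.
  H_3: rank ker ∂_3 − rank ∂_4 = (5 − 4) − 0 = 1, and there is no ∂_4, so H_3 ≅ Z.

H_0 ≅ Z,  H_1 = 0,  H_2 = 0,  H_3 ≅ Z.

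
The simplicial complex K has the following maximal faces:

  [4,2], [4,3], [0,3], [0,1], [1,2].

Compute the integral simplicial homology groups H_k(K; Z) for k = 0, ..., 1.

Take the total order 0 < 1 < 2 < 3 < 4 on the vertex set. Then K (dimension 1) consists of the simplices:

  0-simplices (5): [0], [1], [2], [3], [4]
  1-simplices (5): [0,1], [0,3], [1,2], [2,4], [3,4]

Hence C_0 ≅ Z^5, C_1 ≅ Z^5.

The boundary map ∂_1: C_1 → C_0 sends each edge [p,q] (with p < q) to q − p. For instance
  ∂[3,4] = [4] − [3].
The resulting 5×5 matrix has rank 4, and its Smith normal form has invariant factors (1,1,1,1).

Reading off H_k = ker ∂_k / im ∂_{k+1}:

  H_0: rank C_0 − rank ∂_1 = 5 − 4 = 1, and the invariant factors of ∂_1 are all 1, so H_0 ≅ Z.
  H_1: rank ker ∂_1 − rank ∂_2 = (5 − 4) − 0 = 1, and there is no ∂_2, so H_1 ≅ Z.

(K is a triangulation of the circle S^1.)

H_0 = Z,  H_1 = Z.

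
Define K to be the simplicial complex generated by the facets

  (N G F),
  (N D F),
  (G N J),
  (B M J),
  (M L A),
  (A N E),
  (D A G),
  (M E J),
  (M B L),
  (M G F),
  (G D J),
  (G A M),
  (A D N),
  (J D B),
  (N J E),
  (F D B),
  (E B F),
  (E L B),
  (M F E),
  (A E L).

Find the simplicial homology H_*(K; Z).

H_0 = Z,  H_1 = Z × Z/2,  H_2 = 0.

Fix the vertex order A < B < D < E < F < G < J < L < M < N and write every simplex with vertices in increasing order. Then dim K = 2 and the simplices of K are:

  0-simplices (10): A, B, D, E, F, G, J, L, M, N
  1-simplices (30): AD, AE, AG, AL, AM, AN, BD, BE, BF, BJ, BL, BM, DF, DG, DJ, DN, EF, EJ, EL, EM, EN, FG, FM, FN, GJ, GM, GN, JM, JN, LM
  2-simplices (20): ADG, ADN, AEL, AEN, AGM, ALM, BDF, BDJ, BEF, BEL, BJM, BLM, DFN, DGJ, EFM, EJM, EJN, FGM, FGN, GJN

Hence C_0 ≅ Z^10, C_1 ≅ Z^30, C_2 ≅ Z^20.

The boundary map ∂_1: C_1 → C_0 maps an edge to its endpoints' difference, ∂[p,q] = q − p. For instance
  ∂EM = M − E.
This gives a 10×30 integer matrix of rank 9; reducing to Smith normal form yields diagonal entries (1,1,1,1,1,1,1,1,1).

The boundary map ∂_2: C_2 → C_1 acts by ∂[p,q,r] = [q,r] − [p,r] + [p,q]. For instance
  ∂ADG = DG − AG + AD,
  ∂ALM = LM − AM + AL.
As a 30×20 matrix over Z this has rank 20, with invariant factors (1,1,1,1,1,1,1,1,1,1,1,1,1,1,1,1,1,1,1,2).

Reading off H_k = ker ∂_k / im ∂_{k+1}:

  H_0: rank C_0 − rank ∂_1 = 10 − 9 = 1, and the invariant factors of ∂_1 are all 1, so H_0 = Z.
  H_1: rank ker ∂_1 − rank ∂_2 = (30 − 9) − 20 = 1, and ∂_2 has invariant factor 2 > 1, so H_1 = Z × Z/2.
  H_2: rank ker ∂_2 − rank ∂_3 = (20 − 20) − 0 = 0, and there is no ∂_3, so H_2 = 0.

As a check, the Euler characteristic is 10 − 30 + 20 = 0, which agrees with 1 − 1 + 0 = 0.
(K is a triangulation of the Klein bottle.)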